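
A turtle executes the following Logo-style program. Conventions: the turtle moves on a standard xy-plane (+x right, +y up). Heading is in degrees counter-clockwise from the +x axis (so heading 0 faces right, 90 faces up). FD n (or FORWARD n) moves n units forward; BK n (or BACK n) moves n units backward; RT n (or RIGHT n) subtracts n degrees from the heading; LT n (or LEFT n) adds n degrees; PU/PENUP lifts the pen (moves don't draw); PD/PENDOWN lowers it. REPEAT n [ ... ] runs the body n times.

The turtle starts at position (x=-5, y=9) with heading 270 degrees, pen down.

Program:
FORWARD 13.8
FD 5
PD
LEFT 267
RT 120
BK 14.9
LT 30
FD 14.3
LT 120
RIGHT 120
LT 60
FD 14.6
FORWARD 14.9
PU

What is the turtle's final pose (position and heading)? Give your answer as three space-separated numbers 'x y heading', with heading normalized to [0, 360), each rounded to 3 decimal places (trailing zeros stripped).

Executing turtle program step by step:
Start: pos=(-5,9), heading=270, pen down
FD 13.8: (-5,9) -> (-5,-4.8) [heading=270, draw]
FD 5: (-5,-4.8) -> (-5,-9.8) [heading=270, draw]
PD: pen down
LT 267: heading 270 -> 177
RT 120: heading 177 -> 57
BK 14.9: (-5,-9.8) -> (-13.115,-22.296) [heading=57, draw]
LT 30: heading 57 -> 87
FD 14.3: (-13.115,-22.296) -> (-12.367,-8.016) [heading=87, draw]
LT 120: heading 87 -> 207
RT 120: heading 207 -> 87
LT 60: heading 87 -> 147
FD 14.6: (-12.367,-8.016) -> (-24.611,-0.064) [heading=147, draw]
FD 14.9: (-24.611,-0.064) -> (-37.107,8.051) [heading=147, draw]
PU: pen up
Final: pos=(-37.107,8.051), heading=147, 6 segment(s) drawn

Answer: -37.107 8.051 147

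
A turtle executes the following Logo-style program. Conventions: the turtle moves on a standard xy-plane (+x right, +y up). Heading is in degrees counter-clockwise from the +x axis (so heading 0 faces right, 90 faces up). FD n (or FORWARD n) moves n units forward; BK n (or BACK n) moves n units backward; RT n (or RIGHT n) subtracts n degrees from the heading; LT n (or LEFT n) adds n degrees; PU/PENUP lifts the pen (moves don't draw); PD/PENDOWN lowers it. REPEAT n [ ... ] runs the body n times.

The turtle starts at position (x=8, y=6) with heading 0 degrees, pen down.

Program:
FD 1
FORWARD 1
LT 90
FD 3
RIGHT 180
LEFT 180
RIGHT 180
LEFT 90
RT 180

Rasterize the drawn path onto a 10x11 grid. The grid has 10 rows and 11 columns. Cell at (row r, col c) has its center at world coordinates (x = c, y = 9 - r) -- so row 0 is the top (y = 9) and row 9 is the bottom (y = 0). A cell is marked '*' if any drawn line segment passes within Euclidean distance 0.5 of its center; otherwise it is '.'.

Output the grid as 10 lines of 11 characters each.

Segment 0: (8,6) -> (9,6)
Segment 1: (9,6) -> (10,6)
Segment 2: (10,6) -> (10,9)

Answer: ..........*
..........*
..........*
........***
...........
...........
...........
...........
...........
...........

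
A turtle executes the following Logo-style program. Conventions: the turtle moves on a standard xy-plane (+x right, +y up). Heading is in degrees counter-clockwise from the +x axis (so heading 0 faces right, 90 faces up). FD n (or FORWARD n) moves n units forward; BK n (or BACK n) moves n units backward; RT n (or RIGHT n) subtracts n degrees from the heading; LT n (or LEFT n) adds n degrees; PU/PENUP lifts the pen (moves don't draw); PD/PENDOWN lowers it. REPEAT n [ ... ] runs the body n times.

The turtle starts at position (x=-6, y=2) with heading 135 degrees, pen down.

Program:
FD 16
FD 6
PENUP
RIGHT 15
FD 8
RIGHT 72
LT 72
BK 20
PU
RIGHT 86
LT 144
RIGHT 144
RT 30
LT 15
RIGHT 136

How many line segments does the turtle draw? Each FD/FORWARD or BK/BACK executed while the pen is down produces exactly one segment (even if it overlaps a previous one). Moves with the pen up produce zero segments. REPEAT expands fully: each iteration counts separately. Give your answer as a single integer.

Executing turtle program step by step:
Start: pos=(-6,2), heading=135, pen down
FD 16: (-6,2) -> (-17.314,13.314) [heading=135, draw]
FD 6: (-17.314,13.314) -> (-21.556,17.556) [heading=135, draw]
PU: pen up
RT 15: heading 135 -> 120
FD 8: (-21.556,17.556) -> (-25.556,24.485) [heading=120, move]
RT 72: heading 120 -> 48
LT 72: heading 48 -> 120
BK 20: (-25.556,24.485) -> (-15.556,7.164) [heading=120, move]
PU: pen up
RT 86: heading 120 -> 34
LT 144: heading 34 -> 178
RT 144: heading 178 -> 34
RT 30: heading 34 -> 4
LT 15: heading 4 -> 19
RT 136: heading 19 -> 243
Final: pos=(-15.556,7.164), heading=243, 2 segment(s) drawn
Segments drawn: 2

Answer: 2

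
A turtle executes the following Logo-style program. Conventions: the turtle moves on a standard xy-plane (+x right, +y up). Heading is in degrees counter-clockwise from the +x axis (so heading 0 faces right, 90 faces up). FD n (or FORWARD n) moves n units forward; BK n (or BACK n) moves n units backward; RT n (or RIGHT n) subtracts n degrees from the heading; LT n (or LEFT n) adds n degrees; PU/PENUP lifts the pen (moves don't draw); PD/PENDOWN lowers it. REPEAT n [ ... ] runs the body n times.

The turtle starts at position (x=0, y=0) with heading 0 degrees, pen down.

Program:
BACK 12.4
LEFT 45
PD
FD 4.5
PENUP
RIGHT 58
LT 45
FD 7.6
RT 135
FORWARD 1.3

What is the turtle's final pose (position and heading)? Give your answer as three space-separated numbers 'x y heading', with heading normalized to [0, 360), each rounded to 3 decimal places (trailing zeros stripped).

Executing turtle program step by step:
Start: pos=(0,0), heading=0, pen down
BK 12.4: (0,0) -> (-12.4,0) [heading=0, draw]
LT 45: heading 0 -> 45
PD: pen down
FD 4.5: (-12.4,0) -> (-9.218,3.182) [heading=45, draw]
PU: pen up
RT 58: heading 45 -> 347
LT 45: heading 347 -> 32
FD 7.6: (-9.218,3.182) -> (-2.773,7.209) [heading=32, move]
RT 135: heading 32 -> 257
FD 1.3: (-2.773,7.209) -> (-3.065,5.943) [heading=257, move]
Final: pos=(-3.065,5.943), heading=257, 2 segment(s) drawn

Answer: -3.065 5.943 257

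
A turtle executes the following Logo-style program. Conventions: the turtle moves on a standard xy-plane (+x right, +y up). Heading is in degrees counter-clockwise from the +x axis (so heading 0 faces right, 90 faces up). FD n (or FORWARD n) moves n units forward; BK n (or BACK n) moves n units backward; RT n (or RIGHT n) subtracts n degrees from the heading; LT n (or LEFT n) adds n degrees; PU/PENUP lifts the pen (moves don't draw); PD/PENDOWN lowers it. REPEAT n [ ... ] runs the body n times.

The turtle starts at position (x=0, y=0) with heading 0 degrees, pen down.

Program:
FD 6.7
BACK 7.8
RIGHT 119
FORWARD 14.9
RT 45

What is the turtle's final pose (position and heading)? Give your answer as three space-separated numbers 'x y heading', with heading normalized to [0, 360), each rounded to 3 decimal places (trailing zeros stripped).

Answer: -8.324 -13.032 196

Derivation:
Executing turtle program step by step:
Start: pos=(0,0), heading=0, pen down
FD 6.7: (0,0) -> (6.7,0) [heading=0, draw]
BK 7.8: (6.7,0) -> (-1.1,0) [heading=0, draw]
RT 119: heading 0 -> 241
FD 14.9: (-1.1,0) -> (-8.324,-13.032) [heading=241, draw]
RT 45: heading 241 -> 196
Final: pos=(-8.324,-13.032), heading=196, 3 segment(s) drawn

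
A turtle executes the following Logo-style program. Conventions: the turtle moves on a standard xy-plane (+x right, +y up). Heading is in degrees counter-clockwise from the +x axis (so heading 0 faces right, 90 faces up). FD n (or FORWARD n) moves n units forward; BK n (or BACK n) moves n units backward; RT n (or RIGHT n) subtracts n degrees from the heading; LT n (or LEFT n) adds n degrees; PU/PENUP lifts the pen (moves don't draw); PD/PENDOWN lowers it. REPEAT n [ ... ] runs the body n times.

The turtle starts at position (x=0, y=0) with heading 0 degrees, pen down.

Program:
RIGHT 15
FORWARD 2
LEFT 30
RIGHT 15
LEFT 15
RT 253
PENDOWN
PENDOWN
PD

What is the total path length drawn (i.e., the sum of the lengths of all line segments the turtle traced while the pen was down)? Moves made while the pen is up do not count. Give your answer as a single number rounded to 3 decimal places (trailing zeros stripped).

Executing turtle program step by step:
Start: pos=(0,0), heading=0, pen down
RT 15: heading 0 -> 345
FD 2: (0,0) -> (1.932,-0.518) [heading=345, draw]
LT 30: heading 345 -> 15
RT 15: heading 15 -> 0
LT 15: heading 0 -> 15
RT 253: heading 15 -> 122
PD: pen down
PD: pen down
PD: pen down
Final: pos=(1.932,-0.518), heading=122, 1 segment(s) drawn

Segment lengths:
  seg 1: (0,0) -> (1.932,-0.518), length = 2
Total = 2

Answer: 2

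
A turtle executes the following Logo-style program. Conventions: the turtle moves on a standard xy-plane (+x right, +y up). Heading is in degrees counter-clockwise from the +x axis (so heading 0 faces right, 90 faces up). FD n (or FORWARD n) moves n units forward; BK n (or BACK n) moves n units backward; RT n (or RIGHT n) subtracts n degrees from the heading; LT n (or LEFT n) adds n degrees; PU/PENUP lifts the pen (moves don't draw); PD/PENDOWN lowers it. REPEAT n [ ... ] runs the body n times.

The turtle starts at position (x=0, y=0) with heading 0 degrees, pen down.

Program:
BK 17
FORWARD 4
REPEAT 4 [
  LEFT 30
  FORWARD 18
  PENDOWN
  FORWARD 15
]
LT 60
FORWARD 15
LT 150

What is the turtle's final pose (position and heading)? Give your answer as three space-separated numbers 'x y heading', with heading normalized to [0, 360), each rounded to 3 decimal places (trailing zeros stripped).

Answer: 0.579 106.658 330

Derivation:
Executing turtle program step by step:
Start: pos=(0,0), heading=0, pen down
BK 17: (0,0) -> (-17,0) [heading=0, draw]
FD 4: (-17,0) -> (-13,0) [heading=0, draw]
REPEAT 4 [
  -- iteration 1/4 --
  LT 30: heading 0 -> 30
  FD 18: (-13,0) -> (2.588,9) [heading=30, draw]
  PD: pen down
  FD 15: (2.588,9) -> (15.579,16.5) [heading=30, draw]
  -- iteration 2/4 --
  LT 30: heading 30 -> 60
  FD 18: (15.579,16.5) -> (24.579,32.088) [heading=60, draw]
  PD: pen down
  FD 15: (24.579,32.088) -> (32.079,45.079) [heading=60, draw]
  -- iteration 3/4 --
  LT 30: heading 60 -> 90
  FD 18: (32.079,45.079) -> (32.079,63.079) [heading=90, draw]
  PD: pen down
  FD 15: (32.079,63.079) -> (32.079,78.079) [heading=90, draw]
  -- iteration 4/4 --
  LT 30: heading 90 -> 120
  FD 18: (32.079,78.079) -> (23.079,93.667) [heading=120, draw]
  PD: pen down
  FD 15: (23.079,93.667) -> (15.579,106.658) [heading=120, draw]
]
LT 60: heading 120 -> 180
FD 15: (15.579,106.658) -> (0.579,106.658) [heading=180, draw]
LT 150: heading 180 -> 330
Final: pos=(0.579,106.658), heading=330, 11 segment(s) drawn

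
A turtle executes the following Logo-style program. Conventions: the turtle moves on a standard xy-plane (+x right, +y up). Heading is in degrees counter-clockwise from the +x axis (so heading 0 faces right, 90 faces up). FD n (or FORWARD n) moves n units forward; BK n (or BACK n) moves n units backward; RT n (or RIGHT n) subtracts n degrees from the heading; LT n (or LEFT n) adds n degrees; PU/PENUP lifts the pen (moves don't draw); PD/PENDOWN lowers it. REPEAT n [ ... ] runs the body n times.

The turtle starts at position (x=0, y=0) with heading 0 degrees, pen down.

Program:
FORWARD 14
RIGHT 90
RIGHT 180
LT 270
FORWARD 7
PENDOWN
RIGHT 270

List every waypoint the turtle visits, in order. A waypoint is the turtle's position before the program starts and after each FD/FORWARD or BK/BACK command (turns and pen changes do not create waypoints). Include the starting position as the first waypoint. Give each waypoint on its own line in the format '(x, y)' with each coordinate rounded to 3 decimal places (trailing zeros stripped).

Answer: (0, 0)
(14, 0)
(21, 0)

Derivation:
Executing turtle program step by step:
Start: pos=(0,0), heading=0, pen down
FD 14: (0,0) -> (14,0) [heading=0, draw]
RT 90: heading 0 -> 270
RT 180: heading 270 -> 90
LT 270: heading 90 -> 0
FD 7: (14,0) -> (21,0) [heading=0, draw]
PD: pen down
RT 270: heading 0 -> 90
Final: pos=(21,0), heading=90, 2 segment(s) drawn
Waypoints (3 total):
(0, 0)
(14, 0)
(21, 0)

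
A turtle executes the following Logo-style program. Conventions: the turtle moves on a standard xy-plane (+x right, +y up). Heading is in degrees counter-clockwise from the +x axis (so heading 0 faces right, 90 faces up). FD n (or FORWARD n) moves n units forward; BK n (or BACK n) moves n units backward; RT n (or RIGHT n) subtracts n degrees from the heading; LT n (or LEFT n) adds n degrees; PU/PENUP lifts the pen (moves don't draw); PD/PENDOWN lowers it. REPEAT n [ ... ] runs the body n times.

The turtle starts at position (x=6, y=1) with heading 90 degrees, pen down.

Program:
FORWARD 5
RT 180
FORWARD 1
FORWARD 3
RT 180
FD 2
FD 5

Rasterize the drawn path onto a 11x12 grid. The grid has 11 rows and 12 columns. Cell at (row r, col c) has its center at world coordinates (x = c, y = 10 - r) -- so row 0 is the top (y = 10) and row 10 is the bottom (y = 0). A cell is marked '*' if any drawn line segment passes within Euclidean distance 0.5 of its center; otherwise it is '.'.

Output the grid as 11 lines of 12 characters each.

Answer: ............
......*.....
......*.....
......*.....
......*.....
......*.....
......*.....
......*.....
......*.....
......*.....
............

Derivation:
Segment 0: (6,1) -> (6,6)
Segment 1: (6,6) -> (6,5)
Segment 2: (6,5) -> (6,2)
Segment 3: (6,2) -> (6,4)
Segment 4: (6,4) -> (6,9)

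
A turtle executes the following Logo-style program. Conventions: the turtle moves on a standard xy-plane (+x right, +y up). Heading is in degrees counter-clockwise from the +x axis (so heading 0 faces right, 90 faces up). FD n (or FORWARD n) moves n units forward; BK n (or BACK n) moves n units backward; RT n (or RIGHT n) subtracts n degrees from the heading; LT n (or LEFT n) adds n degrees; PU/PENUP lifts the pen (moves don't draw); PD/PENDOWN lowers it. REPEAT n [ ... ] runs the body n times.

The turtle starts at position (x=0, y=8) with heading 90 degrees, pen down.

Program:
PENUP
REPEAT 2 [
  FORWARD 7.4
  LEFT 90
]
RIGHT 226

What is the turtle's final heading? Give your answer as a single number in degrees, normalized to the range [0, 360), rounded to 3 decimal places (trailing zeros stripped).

Executing turtle program step by step:
Start: pos=(0,8), heading=90, pen down
PU: pen up
REPEAT 2 [
  -- iteration 1/2 --
  FD 7.4: (0,8) -> (0,15.4) [heading=90, move]
  LT 90: heading 90 -> 180
  -- iteration 2/2 --
  FD 7.4: (0,15.4) -> (-7.4,15.4) [heading=180, move]
  LT 90: heading 180 -> 270
]
RT 226: heading 270 -> 44
Final: pos=(-7.4,15.4), heading=44, 0 segment(s) drawn

Answer: 44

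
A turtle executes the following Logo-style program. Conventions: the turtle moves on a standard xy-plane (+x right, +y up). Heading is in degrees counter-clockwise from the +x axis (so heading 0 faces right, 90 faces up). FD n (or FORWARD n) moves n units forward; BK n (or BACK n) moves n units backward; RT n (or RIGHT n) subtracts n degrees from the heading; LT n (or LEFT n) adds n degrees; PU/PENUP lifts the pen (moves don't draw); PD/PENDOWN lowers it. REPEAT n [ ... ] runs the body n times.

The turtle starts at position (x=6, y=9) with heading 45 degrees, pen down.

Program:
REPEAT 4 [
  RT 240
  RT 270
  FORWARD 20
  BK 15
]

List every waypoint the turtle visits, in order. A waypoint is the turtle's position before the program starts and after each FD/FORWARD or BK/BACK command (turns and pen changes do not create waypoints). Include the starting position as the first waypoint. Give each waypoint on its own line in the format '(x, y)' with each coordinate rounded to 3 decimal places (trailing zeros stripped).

Executing turtle program step by step:
Start: pos=(6,9), heading=45, pen down
REPEAT 4 [
  -- iteration 1/4 --
  RT 240: heading 45 -> 165
  RT 270: heading 165 -> 255
  FD 20: (6,9) -> (0.824,-10.319) [heading=255, draw]
  BK 15: (0.824,-10.319) -> (4.706,4.17) [heading=255, draw]
  -- iteration 2/4 --
  RT 240: heading 255 -> 15
  RT 270: heading 15 -> 105
  FD 20: (4.706,4.17) -> (-0.47,23.489) [heading=105, draw]
  BK 15: (-0.47,23.489) -> (3.412,9) [heading=105, draw]
  -- iteration 3/4 --
  RT 240: heading 105 -> 225
  RT 270: heading 225 -> 315
  FD 20: (3.412,9) -> (17.554,-5.142) [heading=315, draw]
  BK 15: (17.554,-5.142) -> (6.947,5.464) [heading=315, draw]
  -- iteration 4/4 --
  RT 240: heading 315 -> 75
  RT 270: heading 75 -> 165
  FD 20: (6.947,5.464) -> (-12.371,10.641) [heading=165, draw]
  BK 15: (-12.371,10.641) -> (2.118,6.759) [heading=165, draw]
]
Final: pos=(2.118,6.759), heading=165, 8 segment(s) drawn
Waypoints (9 total):
(6, 9)
(0.824, -10.319)
(4.706, 4.17)
(-0.47, 23.489)
(3.412, 9)
(17.554, -5.142)
(6.947, 5.464)
(-12.371, 10.641)
(2.118, 6.759)

Answer: (6, 9)
(0.824, -10.319)
(4.706, 4.17)
(-0.47, 23.489)
(3.412, 9)
(17.554, -5.142)
(6.947, 5.464)
(-12.371, 10.641)
(2.118, 6.759)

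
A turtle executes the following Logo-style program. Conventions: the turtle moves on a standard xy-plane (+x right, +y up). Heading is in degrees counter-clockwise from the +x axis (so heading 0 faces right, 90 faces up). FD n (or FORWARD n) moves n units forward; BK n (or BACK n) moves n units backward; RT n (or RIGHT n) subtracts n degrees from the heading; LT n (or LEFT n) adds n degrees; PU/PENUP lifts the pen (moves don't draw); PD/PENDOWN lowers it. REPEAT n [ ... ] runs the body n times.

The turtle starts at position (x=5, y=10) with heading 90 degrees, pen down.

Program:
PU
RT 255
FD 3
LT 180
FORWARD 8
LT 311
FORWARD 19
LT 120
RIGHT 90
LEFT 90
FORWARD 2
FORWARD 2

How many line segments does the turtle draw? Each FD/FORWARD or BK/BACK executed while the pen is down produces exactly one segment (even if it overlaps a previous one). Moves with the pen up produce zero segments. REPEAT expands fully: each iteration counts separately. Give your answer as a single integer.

Answer: 0

Derivation:
Executing turtle program step by step:
Start: pos=(5,10), heading=90, pen down
PU: pen up
RT 255: heading 90 -> 195
FD 3: (5,10) -> (2.102,9.224) [heading=195, move]
LT 180: heading 195 -> 15
FD 8: (2.102,9.224) -> (9.83,11.294) [heading=15, move]
LT 311: heading 15 -> 326
FD 19: (9.83,11.294) -> (25.581,0.669) [heading=326, move]
LT 120: heading 326 -> 86
RT 90: heading 86 -> 356
LT 90: heading 356 -> 86
FD 2: (25.581,0.669) -> (25.721,2.665) [heading=86, move]
FD 2: (25.721,2.665) -> (25.86,4.66) [heading=86, move]
Final: pos=(25.86,4.66), heading=86, 0 segment(s) drawn
Segments drawn: 0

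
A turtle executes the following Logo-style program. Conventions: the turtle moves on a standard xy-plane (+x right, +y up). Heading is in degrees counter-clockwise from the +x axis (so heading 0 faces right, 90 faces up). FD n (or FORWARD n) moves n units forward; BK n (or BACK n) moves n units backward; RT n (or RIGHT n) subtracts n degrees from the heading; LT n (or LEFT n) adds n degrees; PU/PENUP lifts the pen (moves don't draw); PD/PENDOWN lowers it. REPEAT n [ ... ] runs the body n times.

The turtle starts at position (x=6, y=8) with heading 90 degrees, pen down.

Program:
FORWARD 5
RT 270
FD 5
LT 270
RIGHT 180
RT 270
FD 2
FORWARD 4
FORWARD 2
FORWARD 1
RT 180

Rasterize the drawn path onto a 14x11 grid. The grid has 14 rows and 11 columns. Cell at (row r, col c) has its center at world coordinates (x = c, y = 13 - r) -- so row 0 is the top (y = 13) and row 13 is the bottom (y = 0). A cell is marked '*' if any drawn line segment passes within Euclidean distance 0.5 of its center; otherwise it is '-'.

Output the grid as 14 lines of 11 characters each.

Answer: -**********
------*----
------*----
------*----
------*----
------*----
-----------
-----------
-----------
-----------
-----------
-----------
-----------
-----------

Derivation:
Segment 0: (6,8) -> (6,13)
Segment 1: (6,13) -> (1,13)
Segment 2: (1,13) -> (3,13)
Segment 3: (3,13) -> (7,13)
Segment 4: (7,13) -> (9,13)
Segment 5: (9,13) -> (10,13)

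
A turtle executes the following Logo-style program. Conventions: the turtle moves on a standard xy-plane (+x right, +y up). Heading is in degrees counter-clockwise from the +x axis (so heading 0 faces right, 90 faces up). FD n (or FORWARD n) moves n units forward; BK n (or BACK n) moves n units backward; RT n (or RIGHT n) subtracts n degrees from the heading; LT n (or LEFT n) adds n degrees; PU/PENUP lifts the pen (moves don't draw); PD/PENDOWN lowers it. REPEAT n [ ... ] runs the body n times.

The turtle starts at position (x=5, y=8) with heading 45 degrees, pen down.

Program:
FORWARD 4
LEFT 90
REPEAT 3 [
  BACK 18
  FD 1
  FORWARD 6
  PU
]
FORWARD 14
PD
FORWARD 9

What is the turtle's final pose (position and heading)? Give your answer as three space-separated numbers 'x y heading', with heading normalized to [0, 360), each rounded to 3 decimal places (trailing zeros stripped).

Executing turtle program step by step:
Start: pos=(5,8), heading=45, pen down
FD 4: (5,8) -> (7.828,10.828) [heading=45, draw]
LT 90: heading 45 -> 135
REPEAT 3 [
  -- iteration 1/3 --
  BK 18: (7.828,10.828) -> (20.556,-1.899) [heading=135, draw]
  FD 1: (20.556,-1.899) -> (19.849,-1.192) [heading=135, draw]
  FD 6: (19.849,-1.192) -> (15.607,3.05) [heading=135, draw]
  PU: pen up
  -- iteration 2/3 --
  BK 18: (15.607,3.05) -> (28.335,-9.678) [heading=135, move]
  FD 1: (28.335,-9.678) -> (27.627,-8.971) [heading=135, move]
  FD 6: (27.627,-8.971) -> (23.385,-4.728) [heading=135, move]
  PU: pen up
  -- iteration 3/3 --
  BK 18: (23.385,-4.728) -> (36.113,-17.456) [heading=135, move]
  FD 1: (36.113,-17.456) -> (35.406,-16.749) [heading=135, move]
  FD 6: (35.406,-16.749) -> (31.163,-12.506) [heading=135, move]
  PU: pen up
]
FD 14: (31.163,-12.506) -> (21.263,-2.607) [heading=135, move]
PD: pen down
FD 9: (21.263,-2.607) -> (14.899,3.757) [heading=135, draw]
Final: pos=(14.899,3.757), heading=135, 5 segment(s) drawn

Answer: 14.899 3.757 135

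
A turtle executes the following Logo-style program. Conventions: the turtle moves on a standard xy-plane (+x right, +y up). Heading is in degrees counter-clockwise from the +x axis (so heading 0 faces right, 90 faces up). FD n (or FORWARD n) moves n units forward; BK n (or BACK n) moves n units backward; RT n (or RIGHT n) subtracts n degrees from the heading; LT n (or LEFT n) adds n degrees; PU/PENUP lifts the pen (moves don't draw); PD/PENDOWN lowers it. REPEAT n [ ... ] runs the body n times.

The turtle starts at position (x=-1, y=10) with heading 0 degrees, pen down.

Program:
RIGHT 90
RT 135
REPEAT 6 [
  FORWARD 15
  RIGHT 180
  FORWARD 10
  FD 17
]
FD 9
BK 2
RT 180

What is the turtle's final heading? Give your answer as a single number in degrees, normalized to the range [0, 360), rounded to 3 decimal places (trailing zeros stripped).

Answer: 315

Derivation:
Executing turtle program step by step:
Start: pos=(-1,10), heading=0, pen down
RT 90: heading 0 -> 270
RT 135: heading 270 -> 135
REPEAT 6 [
  -- iteration 1/6 --
  FD 15: (-1,10) -> (-11.607,20.607) [heading=135, draw]
  RT 180: heading 135 -> 315
  FD 10: (-11.607,20.607) -> (-4.536,13.536) [heading=315, draw]
  FD 17: (-4.536,13.536) -> (7.485,1.515) [heading=315, draw]
  -- iteration 2/6 --
  FD 15: (7.485,1.515) -> (18.092,-9.092) [heading=315, draw]
  RT 180: heading 315 -> 135
  FD 10: (18.092,-9.092) -> (11.021,-2.021) [heading=135, draw]
  FD 17: (11.021,-2.021) -> (-1,10) [heading=135, draw]
  -- iteration 3/6 --
  FD 15: (-1,10) -> (-11.607,20.607) [heading=135, draw]
  RT 180: heading 135 -> 315
  FD 10: (-11.607,20.607) -> (-4.536,13.536) [heading=315, draw]
  FD 17: (-4.536,13.536) -> (7.485,1.515) [heading=315, draw]
  -- iteration 4/6 --
  FD 15: (7.485,1.515) -> (18.092,-9.092) [heading=315, draw]
  RT 180: heading 315 -> 135
  FD 10: (18.092,-9.092) -> (11.021,-2.021) [heading=135, draw]
  FD 17: (11.021,-2.021) -> (-1,10) [heading=135, draw]
  -- iteration 5/6 --
  FD 15: (-1,10) -> (-11.607,20.607) [heading=135, draw]
  RT 180: heading 135 -> 315
  FD 10: (-11.607,20.607) -> (-4.536,13.536) [heading=315, draw]
  FD 17: (-4.536,13.536) -> (7.485,1.515) [heading=315, draw]
  -- iteration 6/6 --
  FD 15: (7.485,1.515) -> (18.092,-9.092) [heading=315, draw]
  RT 180: heading 315 -> 135
  FD 10: (18.092,-9.092) -> (11.021,-2.021) [heading=135, draw]
  FD 17: (11.021,-2.021) -> (-1,10) [heading=135, draw]
]
FD 9: (-1,10) -> (-7.364,16.364) [heading=135, draw]
BK 2: (-7.364,16.364) -> (-5.95,14.95) [heading=135, draw]
RT 180: heading 135 -> 315
Final: pos=(-5.95,14.95), heading=315, 20 segment(s) drawn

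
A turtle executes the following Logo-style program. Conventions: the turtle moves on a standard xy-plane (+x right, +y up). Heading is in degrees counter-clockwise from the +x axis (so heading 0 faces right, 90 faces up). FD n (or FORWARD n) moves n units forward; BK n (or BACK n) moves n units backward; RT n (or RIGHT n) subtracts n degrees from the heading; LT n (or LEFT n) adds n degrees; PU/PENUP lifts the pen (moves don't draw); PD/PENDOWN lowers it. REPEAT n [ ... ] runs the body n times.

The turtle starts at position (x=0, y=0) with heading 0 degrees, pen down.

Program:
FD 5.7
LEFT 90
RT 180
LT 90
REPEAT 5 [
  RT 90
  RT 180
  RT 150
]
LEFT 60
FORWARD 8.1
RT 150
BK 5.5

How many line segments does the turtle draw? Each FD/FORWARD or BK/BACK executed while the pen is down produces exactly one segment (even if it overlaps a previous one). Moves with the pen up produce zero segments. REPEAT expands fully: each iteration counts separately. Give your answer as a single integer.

Answer: 3

Derivation:
Executing turtle program step by step:
Start: pos=(0,0), heading=0, pen down
FD 5.7: (0,0) -> (5.7,0) [heading=0, draw]
LT 90: heading 0 -> 90
RT 180: heading 90 -> 270
LT 90: heading 270 -> 0
REPEAT 5 [
  -- iteration 1/5 --
  RT 90: heading 0 -> 270
  RT 180: heading 270 -> 90
  RT 150: heading 90 -> 300
  -- iteration 2/5 --
  RT 90: heading 300 -> 210
  RT 180: heading 210 -> 30
  RT 150: heading 30 -> 240
  -- iteration 3/5 --
  RT 90: heading 240 -> 150
  RT 180: heading 150 -> 330
  RT 150: heading 330 -> 180
  -- iteration 4/5 --
  RT 90: heading 180 -> 90
  RT 180: heading 90 -> 270
  RT 150: heading 270 -> 120
  -- iteration 5/5 --
  RT 90: heading 120 -> 30
  RT 180: heading 30 -> 210
  RT 150: heading 210 -> 60
]
LT 60: heading 60 -> 120
FD 8.1: (5.7,0) -> (1.65,7.015) [heading=120, draw]
RT 150: heading 120 -> 330
BK 5.5: (1.65,7.015) -> (-3.113,9.765) [heading=330, draw]
Final: pos=(-3.113,9.765), heading=330, 3 segment(s) drawn
Segments drawn: 3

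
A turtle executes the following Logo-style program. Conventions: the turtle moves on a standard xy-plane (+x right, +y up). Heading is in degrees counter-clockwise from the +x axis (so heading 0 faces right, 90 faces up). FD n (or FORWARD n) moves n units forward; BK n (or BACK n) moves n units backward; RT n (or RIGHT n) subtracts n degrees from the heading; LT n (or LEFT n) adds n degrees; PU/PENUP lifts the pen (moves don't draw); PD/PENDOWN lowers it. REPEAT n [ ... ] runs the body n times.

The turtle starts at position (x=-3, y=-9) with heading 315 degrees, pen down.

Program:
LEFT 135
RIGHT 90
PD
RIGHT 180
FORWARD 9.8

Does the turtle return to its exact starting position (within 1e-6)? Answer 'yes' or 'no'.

Executing turtle program step by step:
Start: pos=(-3,-9), heading=315, pen down
LT 135: heading 315 -> 90
RT 90: heading 90 -> 0
PD: pen down
RT 180: heading 0 -> 180
FD 9.8: (-3,-9) -> (-12.8,-9) [heading=180, draw]
Final: pos=(-12.8,-9), heading=180, 1 segment(s) drawn

Start position: (-3, -9)
Final position: (-12.8, -9)
Distance = 9.8; >= 1e-6 -> NOT closed

Answer: no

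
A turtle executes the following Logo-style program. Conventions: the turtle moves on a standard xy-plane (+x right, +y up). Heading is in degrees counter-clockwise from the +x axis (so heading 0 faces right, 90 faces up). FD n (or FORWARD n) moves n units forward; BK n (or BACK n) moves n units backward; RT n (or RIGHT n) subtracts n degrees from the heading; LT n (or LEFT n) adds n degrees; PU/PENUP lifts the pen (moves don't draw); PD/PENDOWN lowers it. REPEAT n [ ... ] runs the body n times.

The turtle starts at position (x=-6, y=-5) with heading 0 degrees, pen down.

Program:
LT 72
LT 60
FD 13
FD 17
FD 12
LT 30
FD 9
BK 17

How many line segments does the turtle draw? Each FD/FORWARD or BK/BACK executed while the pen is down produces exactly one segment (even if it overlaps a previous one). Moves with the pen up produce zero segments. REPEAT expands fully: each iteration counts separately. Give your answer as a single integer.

Answer: 5

Derivation:
Executing turtle program step by step:
Start: pos=(-6,-5), heading=0, pen down
LT 72: heading 0 -> 72
LT 60: heading 72 -> 132
FD 13: (-6,-5) -> (-14.699,4.661) [heading=132, draw]
FD 17: (-14.699,4.661) -> (-26.074,17.294) [heading=132, draw]
FD 12: (-26.074,17.294) -> (-34.103,26.212) [heading=132, draw]
LT 30: heading 132 -> 162
FD 9: (-34.103,26.212) -> (-42.663,28.993) [heading=162, draw]
BK 17: (-42.663,28.993) -> (-26.495,23.74) [heading=162, draw]
Final: pos=(-26.495,23.74), heading=162, 5 segment(s) drawn
Segments drawn: 5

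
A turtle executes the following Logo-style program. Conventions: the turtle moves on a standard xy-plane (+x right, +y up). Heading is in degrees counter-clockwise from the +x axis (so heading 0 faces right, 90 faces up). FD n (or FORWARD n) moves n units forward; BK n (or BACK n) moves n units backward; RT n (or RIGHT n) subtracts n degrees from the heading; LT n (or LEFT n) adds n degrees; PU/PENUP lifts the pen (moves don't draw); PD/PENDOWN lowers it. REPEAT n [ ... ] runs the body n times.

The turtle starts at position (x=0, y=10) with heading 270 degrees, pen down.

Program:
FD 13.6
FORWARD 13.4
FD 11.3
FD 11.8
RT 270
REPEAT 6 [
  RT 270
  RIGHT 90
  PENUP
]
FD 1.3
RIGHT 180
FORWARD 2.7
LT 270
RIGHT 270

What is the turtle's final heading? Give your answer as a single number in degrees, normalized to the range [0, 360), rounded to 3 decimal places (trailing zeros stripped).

Executing turtle program step by step:
Start: pos=(0,10), heading=270, pen down
FD 13.6: (0,10) -> (0,-3.6) [heading=270, draw]
FD 13.4: (0,-3.6) -> (0,-17) [heading=270, draw]
FD 11.3: (0,-17) -> (0,-28.3) [heading=270, draw]
FD 11.8: (0,-28.3) -> (0,-40.1) [heading=270, draw]
RT 270: heading 270 -> 0
REPEAT 6 [
  -- iteration 1/6 --
  RT 270: heading 0 -> 90
  RT 90: heading 90 -> 0
  PU: pen up
  -- iteration 2/6 --
  RT 270: heading 0 -> 90
  RT 90: heading 90 -> 0
  PU: pen up
  -- iteration 3/6 --
  RT 270: heading 0 -> 90
  RT 90: heading 90 -> 0
  PU: pen up
  -- iteration 4/6 --
  RT 270: heading 0 -> 90
  RT 90: heading 90 -> 0
  PU: pen up
  -- iteration 5/6 --
  RT 270: heading 0 -> 90
  RT 90: heading 90 -> 0
  PU: pen up
  -- iteration 6/6 --
  RT 270: heading 0 -> 90
  RT 90: heading 90 -> 0
  PU: pen up
]
FD 1.3: (0,-40.1) -> (1.3,-40.1) [heading=0, move]
RT 180: heading 0 -> 180
FD 2.7: (1.3,-40.1) -> (-1.4,-40.1) [heading=180, move]
LT 270: heading 180 -> 90
RT 270: heading 90 -> 180
Final: pos=(-1.4,-40.1), heading=180, 4 segment(s) drawn

Answer: 180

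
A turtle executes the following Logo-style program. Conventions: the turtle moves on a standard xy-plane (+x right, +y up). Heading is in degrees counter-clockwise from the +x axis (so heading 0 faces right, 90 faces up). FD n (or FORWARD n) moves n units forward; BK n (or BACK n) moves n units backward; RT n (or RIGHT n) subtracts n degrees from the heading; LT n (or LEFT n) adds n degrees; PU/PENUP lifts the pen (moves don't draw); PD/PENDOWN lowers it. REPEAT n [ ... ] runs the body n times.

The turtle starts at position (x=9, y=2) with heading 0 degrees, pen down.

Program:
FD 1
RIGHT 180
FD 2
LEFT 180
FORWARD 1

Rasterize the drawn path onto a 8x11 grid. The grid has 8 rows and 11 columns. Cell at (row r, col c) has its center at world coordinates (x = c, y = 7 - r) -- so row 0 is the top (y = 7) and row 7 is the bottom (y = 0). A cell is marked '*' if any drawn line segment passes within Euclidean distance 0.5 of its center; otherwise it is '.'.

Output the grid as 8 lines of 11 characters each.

Answer: ...........
...........
...........
...........
...........
........***
...........
...........

Derivation:
Segment 0: (9,2) -> (10,2)
Segment 1: (10,2) -> (8,2)
Segment 2: (8,2) -> (9,2)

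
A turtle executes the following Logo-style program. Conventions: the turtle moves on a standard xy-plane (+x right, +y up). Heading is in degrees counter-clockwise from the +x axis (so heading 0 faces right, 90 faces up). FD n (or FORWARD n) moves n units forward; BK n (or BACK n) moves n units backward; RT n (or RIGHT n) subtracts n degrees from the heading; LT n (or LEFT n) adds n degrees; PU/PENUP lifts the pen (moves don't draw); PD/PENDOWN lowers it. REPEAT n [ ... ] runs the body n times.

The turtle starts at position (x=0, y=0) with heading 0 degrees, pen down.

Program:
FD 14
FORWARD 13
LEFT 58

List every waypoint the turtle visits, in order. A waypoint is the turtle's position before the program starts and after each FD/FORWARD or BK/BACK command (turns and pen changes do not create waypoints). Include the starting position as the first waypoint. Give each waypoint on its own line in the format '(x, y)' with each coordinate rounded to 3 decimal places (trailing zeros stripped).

Executing turtle program step by step:
Start: pos=(0,0), heading=0, pen down
FD 14: (0,0) -> (14,0) [heading=0, draw]
FD 13: (14,0) -> (27,0) [heading=0, draw]
LT 58: heading 0 -> 58
Final: pos=(27,0), heading=58, 2 segment(s) drawn
Waypoints (3 total):
(0, 0)
(14, 0)
(27, 0)

Answer: (0, 0)
(14, 0)
(27, 0)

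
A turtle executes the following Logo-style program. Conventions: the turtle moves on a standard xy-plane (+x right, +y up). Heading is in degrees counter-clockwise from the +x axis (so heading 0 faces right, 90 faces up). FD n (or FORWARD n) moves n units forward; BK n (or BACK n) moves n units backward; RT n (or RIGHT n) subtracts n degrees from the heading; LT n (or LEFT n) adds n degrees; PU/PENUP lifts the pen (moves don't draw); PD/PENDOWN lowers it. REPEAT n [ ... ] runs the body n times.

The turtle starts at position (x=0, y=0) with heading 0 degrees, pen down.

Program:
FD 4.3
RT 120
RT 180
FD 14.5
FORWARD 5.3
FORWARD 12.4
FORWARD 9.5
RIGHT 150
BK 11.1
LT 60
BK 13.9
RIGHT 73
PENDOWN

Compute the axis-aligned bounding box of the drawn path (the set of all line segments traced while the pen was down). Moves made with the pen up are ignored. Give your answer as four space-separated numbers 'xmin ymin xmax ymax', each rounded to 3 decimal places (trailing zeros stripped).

Answer: 0 0 25.15 54.163

Derivation:
Executing turtle program step by step:
Start: pos=(0,0), heading=0, pen down
FD 4.3: (0,0) -> (4.3,0) [heading=0, draw]
RT 120: heading 0 -> 240
RT 180: heading 240 -> 60
FD 14.5: (4.3,0) -> (11.55,12.557) [heading=60, draw]
FD 5.3: (11.55,12.557) -> (14.2,17.147) [heading=60, draw]
FD 12.4: (14.2,17.147) -> (20.4,27.886) [heading=60, draw]
FD 9.5: (20.4,27.886) -> (25.15,36.113) [heading=60, draw]
RT 150: heading 60 -> 270
BK 11.1: (25.15,36.113) -> (25.15,47.213) [heading=270, draw]
LT 60: heading 270 -> 330
BK 13.9: (25.15,47.213) -> (13.112,54.163) [heading=330, draw]
RT 73: heading 330 -> 257
PD: pen down
Final: pos=(13.112,54.163), heading=257, 7 segment(s) drawn

Segment endpoints: x in {0, 4.3, 11.55, 13.112, 14.2, 20.4, 25.15, 25.15}, y in {0, 12.557, 17.147, 27.886, 36.113, 47.213, 54.163}
xmin=0, ymin=0, xmax=25.15, ymax=54.163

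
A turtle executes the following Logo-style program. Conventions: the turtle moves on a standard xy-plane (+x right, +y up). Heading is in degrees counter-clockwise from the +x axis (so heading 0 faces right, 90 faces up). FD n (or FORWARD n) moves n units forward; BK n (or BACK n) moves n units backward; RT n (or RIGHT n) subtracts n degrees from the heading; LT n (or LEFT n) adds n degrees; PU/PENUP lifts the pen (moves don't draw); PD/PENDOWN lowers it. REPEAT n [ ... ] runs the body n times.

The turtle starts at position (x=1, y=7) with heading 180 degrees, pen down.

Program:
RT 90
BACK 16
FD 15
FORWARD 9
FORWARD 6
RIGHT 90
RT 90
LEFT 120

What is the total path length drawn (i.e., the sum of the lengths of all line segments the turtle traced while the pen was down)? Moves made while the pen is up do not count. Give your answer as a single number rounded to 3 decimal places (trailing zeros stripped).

Answer: 46

Derivation:
Executing turtle program step by step:
Start: pos=(1,7), heading=180, pen down
RT 90: heading 180 -> 90
BK 16: (1,7) -> (1,-9) [heading=90, draw]
FD 15: (1,-9) -> (1,6) [heading=90, draw]
FD 9: (1,6) -> (1,15) [heading=90, draw]
FD 6: (1,15) -> (1,21) [heading=90, draw]
RT 90: heading 90 -> 0
RT 90: heading 0 -> 270
LT 120: heading 270 -> 30
Final: pos=(1,21), heading=30, 4 segment(s) drawn

Segment lengths:
  seg 1: (1,7) -> (1,-9), length = 16
  seg 2: (1,-9) -> (1,6), length = 15
  seg 3: (1,6) -> (1,15), length = 9
  seg 4: (1,15) -> (1,21), length = 6
Total = 46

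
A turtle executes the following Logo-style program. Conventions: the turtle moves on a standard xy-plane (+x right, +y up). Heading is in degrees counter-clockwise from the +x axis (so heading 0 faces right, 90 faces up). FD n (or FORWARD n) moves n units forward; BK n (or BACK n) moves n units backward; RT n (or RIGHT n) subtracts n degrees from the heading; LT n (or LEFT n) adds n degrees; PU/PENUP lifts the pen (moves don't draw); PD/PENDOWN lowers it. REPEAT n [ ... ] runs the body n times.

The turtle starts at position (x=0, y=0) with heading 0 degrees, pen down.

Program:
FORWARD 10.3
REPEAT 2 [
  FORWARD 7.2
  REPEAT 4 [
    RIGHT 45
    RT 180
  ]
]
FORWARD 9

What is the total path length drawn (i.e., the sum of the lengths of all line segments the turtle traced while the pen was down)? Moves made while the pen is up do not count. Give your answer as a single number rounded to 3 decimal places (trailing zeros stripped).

Answer: 33.7

Derivation:
Executing turtle program step by step:
Start: pos=(0,0), heading=0, pen down
FD 10.3: (0,0) -> (10.3,0) [heading=0, draw]
REPEAT 2 [
  -- iteration 1/2 --
  FD 7.2: (10.3,0) -> (17.5,0) [heading=0, draw]
  REPEAT 4 [
    -- iteration 1/4 --
    RT 45: heading 0 -> 315
    RT 180: heading 315 -> 135
    -- iteration 2/4 --
    RT 45: heading 135 -> 90
    RT 180: heading 90 -> 270
    -- iteration 3/4 --
    RT 45: heading 270 -> 225
    RT 180: heading 225 -> 45
    -- iteration 4/4 --
    RT 45: heading 45 -> 0
    RT 180: heading 0 -> 180
  ]
  -- iteration 2/2 --
  FD 7.2: (17.5,0) -> (10.3,0) [heading=180, draw]
  REPEAT 4 [
    -- iteration 1/4 --
    RT 45: heading 180 -> 135
    RT 180: heading 135 -> 315
    -- iteration 2/4 --
    RT 45: heading 315 -> 270
    RT 180: heading 270 -> 90
    -- iteration 3/4 --
    RT 45: heading 90 -> 45
    RT 180: heading 45 -> 225
    -- iteration 4/4 --
    RT 45: heading 225 -> 180
    RT 180: heading 180 -> 0
  ]
]
FD 9: (10.3,0) -> (19.3,0) [heading=0, draw]
Final: pos=(19.3,0), heading=0, 4 segment(s) drawn

Segment lengths:
  seg 1: (0,0) -> (10.3,0), length = 10.3
  seg 2: (10.3,0) -> (17.5,0), length = 7.2
  seg 3: (17.5,0) -> (10.3,0), length = 7.2
  seg 4: (10.3,0) -> (19.3,0), length = 9
Total = 33.7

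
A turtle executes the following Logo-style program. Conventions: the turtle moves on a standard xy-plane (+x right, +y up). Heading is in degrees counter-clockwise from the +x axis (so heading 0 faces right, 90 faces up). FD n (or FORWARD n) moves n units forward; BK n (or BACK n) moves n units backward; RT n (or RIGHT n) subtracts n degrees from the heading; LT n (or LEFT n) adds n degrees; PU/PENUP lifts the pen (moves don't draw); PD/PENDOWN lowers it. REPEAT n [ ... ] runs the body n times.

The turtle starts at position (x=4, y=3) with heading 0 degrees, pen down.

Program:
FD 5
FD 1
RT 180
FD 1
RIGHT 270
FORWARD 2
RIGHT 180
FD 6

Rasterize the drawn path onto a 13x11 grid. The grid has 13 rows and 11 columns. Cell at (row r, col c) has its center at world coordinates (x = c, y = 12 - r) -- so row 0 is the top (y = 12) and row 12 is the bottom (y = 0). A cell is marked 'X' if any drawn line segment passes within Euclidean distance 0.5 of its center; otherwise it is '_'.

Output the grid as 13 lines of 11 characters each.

Answer: ___________
___________
___________
___________
___________
_________X_
_________X_
_________X_
_________X_
____XXXXXXX
_________X_
_________X_
___________

Derivation:
Segment 0: (4,3) -> (9,3)
Segment 1: (9,3) -> (10,3)
Segment 2: (10,3) -> (9,3)
Segment 3: (9,3) -> (9,1)
Segment 4: (9,1) -> (9,7)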